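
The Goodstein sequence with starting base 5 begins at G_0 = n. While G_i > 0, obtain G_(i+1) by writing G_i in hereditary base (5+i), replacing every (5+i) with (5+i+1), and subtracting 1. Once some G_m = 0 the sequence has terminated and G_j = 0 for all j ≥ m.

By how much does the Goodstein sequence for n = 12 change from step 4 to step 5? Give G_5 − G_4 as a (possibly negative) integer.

step 0: 12 = 2·5 + 2; sub 6 for 5: 2·6 + 2; = 14; G_1 = 14−1 = 13
step 1: 13 = 2·6 + 1; sub 7 for 6: 2·7 + 1; = 15; G_2 = 15−1 = 14
step 2: 14 = 2·7; sub 8 for 7: 2·8; = 16; G_3 = 16−1 = 15
step 3: 15 = 8 + 7; sub 9 for 8: 9 + 7; = 16; G_4 = 16−1 = 15
step 4: 15 = 9 + 6; sub 10 for 9: 10 + 6; = 16; G_5 = 16−1 = 15

0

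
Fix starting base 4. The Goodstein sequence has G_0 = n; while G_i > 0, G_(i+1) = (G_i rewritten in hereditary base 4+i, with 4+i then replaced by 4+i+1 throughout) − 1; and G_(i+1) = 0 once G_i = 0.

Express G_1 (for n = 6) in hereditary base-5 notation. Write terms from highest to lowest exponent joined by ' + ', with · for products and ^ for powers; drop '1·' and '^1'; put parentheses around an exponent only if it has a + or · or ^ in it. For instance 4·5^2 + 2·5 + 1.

5 + 1

6 —HB4→ 4 + 2 —bump→ 5 + 2 = 7 —(−1)→ 6
6 —HB5→ 5 + 1 —bump→ 6 + 1 = 7 —(−1)→ 6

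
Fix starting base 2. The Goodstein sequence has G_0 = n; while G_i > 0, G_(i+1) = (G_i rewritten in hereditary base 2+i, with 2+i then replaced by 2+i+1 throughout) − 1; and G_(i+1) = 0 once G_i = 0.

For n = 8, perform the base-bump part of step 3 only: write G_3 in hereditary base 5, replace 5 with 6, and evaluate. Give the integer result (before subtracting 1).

93396

G_0 = 8. HB_2(8) = 2^(2 + 1). Bump = 81. G_1 = 80.
G_1 = 80. HB_3(80) = 2·3^3 + 2·3^2 + 2·3 + 2. Bump = 554. G_2 = 553.
G_2 = 553. HB_4(553) = 2·4^4 + 2·4^2 + 2·4 + 1. Bump = 6311. G_3 = 6310.
G_3 = 6310. HB_5(6310) = 2·5^5 + 2·5^2 + 2·5. Bump = 93396. G_4 = 93395.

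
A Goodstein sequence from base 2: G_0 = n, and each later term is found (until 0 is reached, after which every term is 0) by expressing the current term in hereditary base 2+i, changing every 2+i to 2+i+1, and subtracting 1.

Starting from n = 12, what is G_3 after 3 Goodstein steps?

base 2: 12 = 2^(2 + 1) + 2^2; at 3: 3^(3 + 1) + 3^3 = 108; next = 107
base 3: 107 = 3^(3 + 1) + 2·3^2 + 2·3 + 2; at 4: 4^(4 + 1) + 2·4^2 + 2·4 + 2 = 1066; next = 1065
base 4: 1065 = 4^(4 + 1) + 2·4^2 + 2·4 + 1; at 5: 5^(5 + 1) + 2·5^2 + 2·5 + 1 = 15686; next = 15685
base 5: 15685 = 5^(5 + 1) + 2·5^2 + 2·5; at 6: 6^(6 + 1) + 2·6^2 + 2·6 = 280020; next = 280019

15685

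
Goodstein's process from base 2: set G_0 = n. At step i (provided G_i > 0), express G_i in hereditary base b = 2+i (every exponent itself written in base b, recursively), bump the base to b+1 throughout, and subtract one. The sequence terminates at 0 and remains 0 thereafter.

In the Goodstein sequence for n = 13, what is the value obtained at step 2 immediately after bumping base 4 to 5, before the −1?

step 0: 13 = 2^(2 + 1) + 2^2 + 1; sub 3 for 2: 3^(3 + 1) + 3^3 + 1; = 109; G_1 = 109−1 = 108
step 1: 108 = 3^(3 + 1) + 3^3; sub 4 for 3: 4^(4 + 1) + 4^4; = 1280; G_2 = 1280−1 = 1279
step 2: 1279 = 4^(4 + 1) + 3·4^3 + 3·4^2 + 3·4 + 3; sub 5 for 4: 5^(5 + 1) + 3·5^3 + 3·5^2 + 3·5 + 3; = 16093; G_3 = 16093−1 = 16092

16093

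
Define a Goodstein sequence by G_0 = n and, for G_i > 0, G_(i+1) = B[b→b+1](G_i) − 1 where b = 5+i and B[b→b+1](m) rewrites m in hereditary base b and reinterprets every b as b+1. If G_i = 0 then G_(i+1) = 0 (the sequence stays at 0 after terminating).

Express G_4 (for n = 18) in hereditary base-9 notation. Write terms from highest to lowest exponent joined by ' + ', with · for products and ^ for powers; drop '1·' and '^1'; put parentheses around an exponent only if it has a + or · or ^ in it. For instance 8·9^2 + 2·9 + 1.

[0] 18 ≡ 3·5 + 3 (base 5). Lift 6: 21. −1: 20.
[1] 20 ≡ 3·6 + 2 (base 6). Lift 7: 23. −1: 22.
[2] 22 ≡ 3·7 + 1 (base 7). Lift 8: 25. −1: 24.
[3] 24 ≡ 3·8 (base 8). Lift 9: 27. −1: 26.
[4] 26 ≡ 2·9 + 8 (base 9). Lift 10: 28. −1: 27.

2·9 + 8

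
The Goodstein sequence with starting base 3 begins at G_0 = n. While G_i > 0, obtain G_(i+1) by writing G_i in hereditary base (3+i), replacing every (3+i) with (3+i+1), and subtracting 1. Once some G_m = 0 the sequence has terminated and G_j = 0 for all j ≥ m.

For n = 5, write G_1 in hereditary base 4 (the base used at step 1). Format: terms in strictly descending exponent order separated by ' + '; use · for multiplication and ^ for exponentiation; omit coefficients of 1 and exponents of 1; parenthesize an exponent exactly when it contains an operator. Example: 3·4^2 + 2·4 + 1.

5 —HB3→ 3 + 2 —bump→ 4 + 2 = 6 —(−1)→ 5
5 —HB4→ 4 + 1 —bump→ 5 + 1 = 6 —(−1)→ 5

4 + 1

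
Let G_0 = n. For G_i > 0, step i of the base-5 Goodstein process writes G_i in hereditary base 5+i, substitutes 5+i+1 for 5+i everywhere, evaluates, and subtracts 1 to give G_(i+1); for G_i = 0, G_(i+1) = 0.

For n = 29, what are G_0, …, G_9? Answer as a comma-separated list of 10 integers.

29, 39, 51, 65, 81, 99, 107, 115, 123, 131

i=0: 29 = 5^2 + 4 (b=5); 5→6: 6^2 + 4 = 40; 40−1 = 39
i=1: 39 = 6^2 + 3 (b=6); 6→7: 7^2 + 3 = 52; 52−1 = 51
i=2: 51 = 7^2 + 2 (b=7); 7→8: 8^2 + 2 = 66; 66−1 = 65
i=3: 65 = 8^2 + 1 (b=8); 8→9: 9^2 + 1 = 82; 82−1 = 81
i=4: 81 = 9^2 (b=9); 9→10: 10^2 = 100; 100−1 = 99
i=5: 99 = 9·10 + 9 (b=10); 10→11: 9·11 + 9 = 108; 108−1 = 107
i=6: 107 = 9·11 + 8 (b=11); 11→12: 9·12 + 8 = 116; 116−1 = 115
i=7: 115 = 9·12 + 7 (b=12); 12→13: 9·13 + 7 = 124; 124−1 = 123
i=8: 123 = 9·13 + 6 (b=13); 13→14: 9·14 + 6 = 132; 132−1 = 131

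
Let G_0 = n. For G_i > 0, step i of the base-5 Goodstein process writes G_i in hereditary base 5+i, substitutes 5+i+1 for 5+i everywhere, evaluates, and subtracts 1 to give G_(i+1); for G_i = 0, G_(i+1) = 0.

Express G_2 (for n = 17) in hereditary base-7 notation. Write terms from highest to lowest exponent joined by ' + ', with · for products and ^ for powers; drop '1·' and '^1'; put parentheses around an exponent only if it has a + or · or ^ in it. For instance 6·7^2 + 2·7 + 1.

G_0 = 17. HB_5(17) = 3·5 + 2. Bump = 20. G_1 = 19.
G_1 = 19. HB_6(19) = 3·6 + 1. Bump = 22. G_2 = 21.

3·7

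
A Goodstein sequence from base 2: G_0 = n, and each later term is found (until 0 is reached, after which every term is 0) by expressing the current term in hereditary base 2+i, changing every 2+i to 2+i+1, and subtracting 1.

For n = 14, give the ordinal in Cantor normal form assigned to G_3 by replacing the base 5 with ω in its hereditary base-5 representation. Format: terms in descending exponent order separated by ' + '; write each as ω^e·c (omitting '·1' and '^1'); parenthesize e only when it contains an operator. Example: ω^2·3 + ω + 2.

base 2: 14 = 2^(2 + 1) + 2^2 + 2; at 3: 3^(3 + 1) + 3^3 + 3 = 111; next = 110
base 3: 110 = 3^(3 + 1) + 3^3 + 2; at 4: 4^(4 + 1) + 4^4 + 2 = 1282; next = 1281
base 4: 1281 = 4^(4 + 1) + 4^4 + 1; at 5: 5^(5 + 1) + 5^5 + 1 = 18751; next = 18750
base 5: 18750 = 5^(5 + 1) + 5^5; at 6: 6^(6 + 1) + 6^6 = 326592; next = 326591

ω^(ω + 1) + ω^ω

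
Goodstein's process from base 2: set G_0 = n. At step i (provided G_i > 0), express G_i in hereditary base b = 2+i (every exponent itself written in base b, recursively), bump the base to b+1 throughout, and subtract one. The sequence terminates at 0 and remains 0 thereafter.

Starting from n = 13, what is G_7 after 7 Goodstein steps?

(0) 13|_2 = 2^(2 + 1) + 2^2 + 1 ↦ 3^(3 + 1) + 3^3 + 1|_3 = 109 ⇒ 108
(1) 108|_3 = 3^(3 + 1) + 3^3 ↦ 4^(4 + 1) + 4^4|_4 = 1280 ⇒ 1279
(2) 1279|_4 = 4^(4 + 1) + 3·4^3 + 3·4^2 + 3·4 + 3 ↦ 5^(5 + 1) + 3·5^3 + 3·5^2 + 3·5 + 3|_5 = 16093 ⇒ 16092
(3) 16092|_5 = 5^(5 + 1) + 3·5^3 + 3·5^2 + 3·5 + 2 ↦ 6^(6 + 1) + 3·6^3 + 3·6^2 + 3·6 + 2|_6 = 280712 ⇒ 280711
(4) 280711|_6 = 6^(6 + 1) + 3·6^3 + 3·6^2 + 3·6 + 1 ↦ 7^(7 + 1) + 3·7^3 + 3·7^2 + 3·7 + 1|_7 = 5765999 ⇒ 5765998
(5) 5765998|_7 = 7^(7 + 1) + 3·7^3 + 3·7^2 + 3·7 ↦ 8^(8 + 1) + 3·8^3 + 3·8^2 + 3·8|_8 = 134219480 ⇒ 134219479
(6) 134219479|_8 = 8^(8 + 1) + 3·8^3 + 3·8^2 + 2·8 + 7 ↦ 9^(9 + 1) + 3·9^3 + 3·9^2 + 2·9 + 7|_9 = 3486786856 ⇒ 3486786855

3486786855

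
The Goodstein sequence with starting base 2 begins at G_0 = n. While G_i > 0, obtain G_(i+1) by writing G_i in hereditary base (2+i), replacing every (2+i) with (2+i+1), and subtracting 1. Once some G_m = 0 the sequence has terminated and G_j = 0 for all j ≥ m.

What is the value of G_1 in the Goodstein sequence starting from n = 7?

G_0=7  [base 2] 2^2 + 2 + 1  →[2↦3]→  3^3 + 3 + 1 = 31  −1 ⇒ G_1=30
G_1=30  [base 3] 3^3 + 3  →[3↦4]→  4^4 + 4 = 260  −1 ⇒ G_2=259

30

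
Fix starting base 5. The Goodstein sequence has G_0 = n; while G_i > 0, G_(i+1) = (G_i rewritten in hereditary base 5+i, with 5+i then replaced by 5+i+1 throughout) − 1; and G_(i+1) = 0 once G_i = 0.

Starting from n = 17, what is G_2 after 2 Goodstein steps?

G_0 = 17. HB_5(17) = 3·5 + 2. Bump = 20. G_1 = 19.
G_1 = 19. HB_6(19) = 3·6 + 1. Bump = 22. G_2 = 21.
G_2 = 21. HB_7(21) = 3·7. Bump = 24. G_3 = 23.

21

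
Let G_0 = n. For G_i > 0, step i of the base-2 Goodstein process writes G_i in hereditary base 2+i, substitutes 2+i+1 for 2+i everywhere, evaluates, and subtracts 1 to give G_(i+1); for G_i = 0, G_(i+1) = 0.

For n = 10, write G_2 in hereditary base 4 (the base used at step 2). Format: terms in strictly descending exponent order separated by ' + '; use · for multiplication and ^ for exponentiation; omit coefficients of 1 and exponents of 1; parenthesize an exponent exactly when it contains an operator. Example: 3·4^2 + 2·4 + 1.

i=0: 10 = 2^(2 + 1) + 2 (b=2); 2→3: 3^(3 + 1) + 3 = 84; 84−1 = 83
i=1: 83 = 3^(3 + 1) + 2 (b=3); 3→4: 4^(4 + 1) + 2 = 1026; 1026−1 = 1025
i=2: 1025 = 4^(4 + 1) + 1 (b=4); 4→5: 5^(5 + 1) + 1 = 15626; 15626−1 = 15625

4^(4 + 1) + 1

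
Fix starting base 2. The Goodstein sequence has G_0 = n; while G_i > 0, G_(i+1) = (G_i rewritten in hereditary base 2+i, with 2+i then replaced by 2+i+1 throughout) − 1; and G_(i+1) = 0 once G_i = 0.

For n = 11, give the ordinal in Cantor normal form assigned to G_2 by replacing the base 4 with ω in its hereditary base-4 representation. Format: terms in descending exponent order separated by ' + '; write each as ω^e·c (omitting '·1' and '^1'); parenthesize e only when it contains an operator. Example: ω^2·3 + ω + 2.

G_0 = 11. HB_2(11) = 2^(2 + 1) + 2 + 1. Bump = 85. G_1 = 84.
G_1 = 84. HB_3(84) = 3^(3 + 1) + 3. Bump = 1028. G_2 = 1027.

ω^(ω + 1) + 3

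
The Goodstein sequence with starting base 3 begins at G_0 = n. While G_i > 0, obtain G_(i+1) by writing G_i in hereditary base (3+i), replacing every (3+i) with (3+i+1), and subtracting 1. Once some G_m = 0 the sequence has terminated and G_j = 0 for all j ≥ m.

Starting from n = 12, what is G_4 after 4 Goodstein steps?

G_0 = 12. HB_3(12) = 3^2 + 3. Bump = 20. G_1 = 19.
G_1 = 19. HB_4(19) = 4^2 + 3. Bump = 28. G_2 = 27.
G_2 = 27. HB_5(27) = 5^2 + 2. Bump = 38. G_3 = 37.
G_3 = 37. HB_6(37) = 6^2 + 1. Bump = 50. G_4 = 49.
G_4 = 49. HB_7(49) = 7^2. Bump = 64. G_5 = 63.

49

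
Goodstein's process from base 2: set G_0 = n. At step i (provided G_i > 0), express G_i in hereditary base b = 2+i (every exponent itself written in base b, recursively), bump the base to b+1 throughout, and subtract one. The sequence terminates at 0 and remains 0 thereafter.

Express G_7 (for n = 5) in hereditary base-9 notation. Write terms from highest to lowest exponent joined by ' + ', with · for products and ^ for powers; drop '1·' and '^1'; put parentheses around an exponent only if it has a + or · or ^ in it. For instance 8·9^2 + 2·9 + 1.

3·9^3 + 3·9^2 + 2·9 + 6

base 2: 5 = 2^2 + 1; at 3: 3^3 + 1 = 28; next = 27
base 3: 27 = 3^3; at 4: 4^4 = 256; next = 255
base 4: 255 = 3·4^3 + 3·4^2 + 3·4 + 3; at 5: 3·5^3 + 3·5^2 + 3·5 + 3 = 468; next = 467
base 5: 467 = 3·5^3 + 3·5^2 + 3·5 + 2; at 6: 3·6^3 + 3·6^2 + 3·6 + 2 = 776; next = 775
base 6: 775 = 3·6^3 + 3·6^2 + 3·6 + 1; at 7: 3·7^3 + 3·7^2 + 3·7 + 1 = 1198; next = 1197
base 7: 1197 = 3·7^3 + 3·7^2 + 3·7; at 8: 3·8^3 + 3·8^2 + 3·8 = 1752; next = 1751
base 8: 1751 = 3·8^3 + 3·8^2 + 2·8 + 7; at 9: 3·9^3 + 3·9^2 + 2·9 + 7 = 2455; next = 2454
base 9: 2454 = 3·9^3 + 3·9^2 + 2·9 + 6; at 10: 3·10^3 + 3·10^2 + 2·10 + 6 = 3326; next = 3325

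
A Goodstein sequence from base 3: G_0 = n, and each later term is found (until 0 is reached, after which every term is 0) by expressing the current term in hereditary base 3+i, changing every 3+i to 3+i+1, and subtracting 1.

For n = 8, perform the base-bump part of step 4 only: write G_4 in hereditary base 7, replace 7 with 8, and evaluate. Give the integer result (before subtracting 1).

step 0: 8 = 2·3 + 2; sub 4 for 3: 2·4 + 2; = 10; G_1 = 10−1 = 9
step 1: 9 = 2·4 + 1; sub 5 for 4: 2·5 + 1; = 11; G_2 = 11−1 = 10
step 2: 10 = 2·5; sub 6 for 5: 2·6; = 12; G_3 = 12−1 = 11
step 3: 11 = 6 + 5; sub 7 for 6: 7 + 5; = 12; G_4 = 12−1 = 11

12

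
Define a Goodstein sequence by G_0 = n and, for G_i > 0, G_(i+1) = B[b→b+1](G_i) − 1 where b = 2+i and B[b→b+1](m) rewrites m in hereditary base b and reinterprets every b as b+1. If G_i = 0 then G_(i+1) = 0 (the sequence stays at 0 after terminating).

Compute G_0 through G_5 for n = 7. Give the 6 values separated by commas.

7, 30, 259, 3127, 46657, 823543

7 —HB2→ 2^2 + 2 + 1 —bump→ 3^3 + 3 + 1 = 31 —(−1)→ 30
30 —HB3→ 3^3 + 3 —bump→ 4^4 + 4 = 260 —(−1)→ 259
259 —HB4→ 4^4 + 3 —bump→ 5^5 + 3 = 3128 —(−1)→ 3127
3127 —HB5→ 5^5 + 2 —bump→ 6^6 + 2 = 46658 —(−1)→ 46657
46657 —HB6→ 6^6 + 1 —bump→ 7^7 + 1 = 823544 —(−1)→ 823543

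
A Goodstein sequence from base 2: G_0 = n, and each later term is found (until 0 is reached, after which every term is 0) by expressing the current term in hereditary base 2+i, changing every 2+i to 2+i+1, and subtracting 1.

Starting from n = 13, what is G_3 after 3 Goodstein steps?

G_0 = 13. HB_2(13) = 2^(2 + 1) + 2^2 + 1. Bump = 109. G_1 = 108.
G_1 = 108. HB_3(108) = 3^(3 + 1) + 3^3. Bump = 1280. G_2 = 1279.
G_2 = 1279. HB_4(1279) = 4^(4 + 1) + 3·4^3 + 3·4^2 + 3·4 + 3. Bump = 16093. G_3 = 16092.
G_3 = 16092. HB_5(16092) = 5^(5 + 1) + 3·5^3 + 3·5^2 + 3·5 + 2. Bump = 280712. G_4 = 280711.

16092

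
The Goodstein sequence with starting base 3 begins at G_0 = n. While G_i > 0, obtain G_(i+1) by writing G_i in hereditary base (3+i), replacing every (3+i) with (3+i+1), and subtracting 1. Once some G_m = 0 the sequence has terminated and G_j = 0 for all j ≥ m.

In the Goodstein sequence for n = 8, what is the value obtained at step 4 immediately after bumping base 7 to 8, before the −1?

base 3: 8 = 2·3 + 2; at 4: 2·4 + 2 = 10; next = 9
base 4: 9 = 2·4 + 1; at 5: 2·5 + 1 = 11; next = 10
base 5: 10 = 2·5; at 6: 2·6 = 12; next = 11
base 6: 11 = 6 + 5; at 7: 7 + 5 = 12; next = 11
base 7: 11 = 7 + 4; at 8: 8 + 4 = 12; next = 11

12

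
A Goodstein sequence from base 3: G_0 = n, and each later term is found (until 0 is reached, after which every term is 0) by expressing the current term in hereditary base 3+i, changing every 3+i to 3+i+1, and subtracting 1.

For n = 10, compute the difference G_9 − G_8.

[0] 10 ≡ 3^2 + 1 (base 3). Lift 4: 17. −1: 16.
[1] 16 ≡ 4^2 (base 4). Lift 5: 25. −1: 24.
[2] 24 ≡ 4·5 + 4 (base 5). Lift 6: 28. −1: 27.
[3] 27 ≡ 4·6 + 3 (base 6). Lift 7: 31. −1: 30.
[4] 30 ≡ 4·7 + 2 (base 7). Lift 8: 34. −1: 33.
[5] 33 ≡ 4·8 + 1 (base 8). Lift 9: 37. −1: 36.
[6] 36 ≡ 4·9 (base 9). Lift 10: 40. −1: 39.
[7] 39 ≡ 3·10 + 9 (base 10). Lift 11: 42. −1: 41.
[8] 41 ≡ 3·11 + 8 (base 11). Lift 12: 44. −1: 43.

2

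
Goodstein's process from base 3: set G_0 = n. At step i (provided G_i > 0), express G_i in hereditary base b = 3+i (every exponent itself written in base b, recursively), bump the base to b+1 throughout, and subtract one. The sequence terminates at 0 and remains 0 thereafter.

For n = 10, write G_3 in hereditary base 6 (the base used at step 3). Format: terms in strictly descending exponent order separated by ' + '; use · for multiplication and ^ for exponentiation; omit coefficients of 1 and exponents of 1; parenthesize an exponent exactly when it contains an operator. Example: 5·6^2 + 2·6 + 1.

step 0: 10 = 3^2 + 1; sub 4 for 3: 4^2 + 1; = 17; G_1 = 17−1 = 16
step 1: 16 = 4^2; sub 5 for 4: 5^2; = 25; G_2 = 25−1 = 24
step 2: 24 = 4·5 + 4; sub 6 for 5: 4·6 + 4; = 28; G_3 = 28−1 = 27
step 3: 27 = 4·6 + 3; sub 7 for 6: 4·7 + 3; = 31; G_4 = 31−1 = 30

4·6 + 3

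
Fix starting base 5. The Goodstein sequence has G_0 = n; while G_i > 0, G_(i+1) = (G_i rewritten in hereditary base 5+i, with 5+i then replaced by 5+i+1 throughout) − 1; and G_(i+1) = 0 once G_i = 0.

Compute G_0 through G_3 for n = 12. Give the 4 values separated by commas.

G_0=12  [base 5] 2·5 + 2  →[5↦6]→  2·6 + 2 = 14  −1 ⇒ G_1=13
G_1=13  [base 6] 2·6 + 1  →[6↦7]→  2·7 + 1 = 15  −1 ⇒ G_2=14
G_2=14  [base 7] 2·7  →[7↦8]→  2·8 = 16  −1 ⇒ G_3=15

12, 13, 14, 15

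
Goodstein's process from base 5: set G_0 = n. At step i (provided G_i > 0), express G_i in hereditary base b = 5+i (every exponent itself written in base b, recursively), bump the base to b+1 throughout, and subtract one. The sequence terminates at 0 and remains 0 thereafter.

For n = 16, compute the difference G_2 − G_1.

2

step 0: 16 = 3·5 + 1; sub 6 for 5: 3·6 + 1; = 19; G_1 = 19−1 = 18
step 1: 18 = 3·6; sub 7 for 6: 3·7; = 21; G_2 = 21−1 = 20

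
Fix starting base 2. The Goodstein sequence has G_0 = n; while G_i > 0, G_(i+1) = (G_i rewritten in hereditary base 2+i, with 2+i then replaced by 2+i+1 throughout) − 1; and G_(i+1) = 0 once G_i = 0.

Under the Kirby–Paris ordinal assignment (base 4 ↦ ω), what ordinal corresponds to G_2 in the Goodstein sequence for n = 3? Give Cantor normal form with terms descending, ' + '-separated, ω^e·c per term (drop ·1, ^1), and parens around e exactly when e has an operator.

3

(0) 3|_2 = 2 + 1 ↦ 3 + 1|_3 = 4 ⇒ 3
(1) 3|_3 = 3 ↦ 4|_4 = 4 ⇒ 3
(2) 3|_4 = 3 ↦ 3|_5 = 3 ⇒ 2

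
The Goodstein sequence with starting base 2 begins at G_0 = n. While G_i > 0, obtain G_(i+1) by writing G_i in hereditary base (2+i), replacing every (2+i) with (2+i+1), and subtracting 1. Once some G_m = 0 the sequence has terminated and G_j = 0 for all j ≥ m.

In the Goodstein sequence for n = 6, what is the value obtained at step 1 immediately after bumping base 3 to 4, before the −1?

G_0 = 6. HB_2(6) = 2^2 + 2. Bump = 30. G_1 = 29.
G_1 = 29. HB_3(29) = 3^3 + 2. Bump = 258. G_2 = 257.

258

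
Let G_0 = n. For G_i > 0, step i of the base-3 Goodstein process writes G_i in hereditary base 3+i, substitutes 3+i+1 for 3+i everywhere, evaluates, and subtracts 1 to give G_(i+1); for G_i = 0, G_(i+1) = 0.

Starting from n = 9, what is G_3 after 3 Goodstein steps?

19

base 3: 9 = 3^2; at 4: 4^2 = 16; next = 15
base 4: 15 = 3·4 + 3; at 5: 3·5 + 3 = 18; next = 17
base 5: 17 = 3·5 + 2; at 6: 3·6 + 2 = 20; next = 19
base 6: 19 = 3·6 + 1; at 7: 3·7 + 1 = 22; next = 21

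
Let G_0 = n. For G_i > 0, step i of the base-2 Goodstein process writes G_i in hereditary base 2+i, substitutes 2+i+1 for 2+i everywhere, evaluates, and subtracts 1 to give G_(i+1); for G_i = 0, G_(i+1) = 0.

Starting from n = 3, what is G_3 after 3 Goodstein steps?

G_0=3  [base 2] 2 + 1  →[2↦3]→  3 + 1 = 4  −1 ⇒ G_1=3
G_1=3  [base 3] 3  →[3↦4]→  4 = 4  −1 ⇒ G_2=3
G_2=3  [base 4] 3  →[4↦5]→  3 = 3  −1 ⇒ G_3=2
G_3=2  [base 5] 2  →[5↦6]→  2 = 2  −1 ⇒ G_4=1

2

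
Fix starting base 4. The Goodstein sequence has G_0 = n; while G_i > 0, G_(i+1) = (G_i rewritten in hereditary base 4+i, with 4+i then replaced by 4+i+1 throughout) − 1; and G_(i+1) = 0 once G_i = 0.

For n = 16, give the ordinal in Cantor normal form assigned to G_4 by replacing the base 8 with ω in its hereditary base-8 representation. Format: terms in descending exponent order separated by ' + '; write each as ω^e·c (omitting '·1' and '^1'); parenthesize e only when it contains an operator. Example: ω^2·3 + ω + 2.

ω·4 + 1

[0] 16 ≡ 4^2 (base 4). Lift 5: 25. −1: 24.
[1] 24 ≡ 4·5 + 4 (base 5). Lift 6: 28. −1: 27.
[2] 27 ≡ 4·6 + 3 (base 6). Lift 7: 31. −1: 30.
[3] 30 ≡ 4·7 + 2 (base 7). Lift 8: 34. −1: 33.
[4] 33 ≡ 4·8 + 1 (base 8). Lift 9: 37. −1: 36.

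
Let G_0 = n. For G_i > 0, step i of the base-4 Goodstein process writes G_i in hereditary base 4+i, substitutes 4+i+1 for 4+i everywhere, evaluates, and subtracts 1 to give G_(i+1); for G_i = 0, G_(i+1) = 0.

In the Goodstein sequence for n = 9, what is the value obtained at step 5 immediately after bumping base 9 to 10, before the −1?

12

G_0 = 9. HB_4(9) = 2·4 + 1. Bump = 11. G_1 = 10.
G_1 = 10. HB_5(10) = 2·5. Bump = 12. G_2 = 11.
G_2 = 11. HB_6(11) = 6 + 5. Bump = 12. G_3 = 11.
G_3 = 11. HB_7(11) = 7 + 4. Bump = 12. G_4 = 11.
G_4 = 11. HB_8(11) = 8 + 3. Bump = 12. G_5 = 11.
G_5 = 11. HB_9(11) = 9 + 2. Bump = 12. G_6 = 11.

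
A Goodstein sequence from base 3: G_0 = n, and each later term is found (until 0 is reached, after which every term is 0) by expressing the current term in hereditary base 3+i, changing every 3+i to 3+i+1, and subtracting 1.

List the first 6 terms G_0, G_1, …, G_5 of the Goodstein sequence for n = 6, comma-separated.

(0) 6|_3 = 2·3 ↦ 2·4|_4 = 8 ⇒ 7
(1) 7|_4 = 4 + 3 ↦ 5 + 3|_5 = 8 ⇒ 7
(2) 7|_5 = 5 + 2 ↦ 6 + 2|_6 = 8 ⇒ 7
(3) 7|_6 = 6 + 1 ↦ 7 + 1|_7 = 8 ⇒ 7
(4) 7|_7 = 7 ↦ 8|_8 = 8 ⇒ 7

6, 7, 7, 7, 7, 7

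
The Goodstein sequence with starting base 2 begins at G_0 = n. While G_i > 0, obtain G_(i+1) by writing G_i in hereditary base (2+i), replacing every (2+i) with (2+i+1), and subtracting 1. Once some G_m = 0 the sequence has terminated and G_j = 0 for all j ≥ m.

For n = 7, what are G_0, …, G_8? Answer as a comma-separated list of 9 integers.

7, 30, 259, 3127, 46657, 823543, 16777215, 37665879, 77777775

i=0: 7 = 2^2 + 2 + 1 (b=2); 2→3: 3^3 + 3 + 1 = 31; 31−1 = 30
i=1: 30 = 3^3 + 3 (b=3); 3→4: 4^4 + 4 = 260; 260−1 = 259
i=2: 259 = 4^4 + 3 (b=4); 4→5: 5^5 + 3 = 3128; 3128−1 = 3127
i=3: 3127 = 5^5 + 2 (b=5); 5→6: 6^6 + 2 = 46658; 46658−1 = 46657
i=4: 46657 = 6^6 + 1 (b=6); 6→7: 7^7 + 1 = 823544; 823544−1 = 823543
i=5: 823543 = 7^7 (b=7); 7→8: 8^8 = 16777216; 16777216−1 = 16777215
i=6: 16777215 = 7·8^7 + 7·8^6 + 7·8^5 + 7·8^4 + 7·8^3 + 7·8^2 + 7·8 + 7 (b=8); 8→9: 7·9^7 + 7·9^6 + 7·9^5 + 7·9^4 + 7·9^3 + 7·9^2 + 7·9 + 7 = 37665880; 37665880−1 = 37665879
i=7: 37665879 = 7·9^7 + 7·9^6 + 7·9^5 + 7·9^4 + 7·9^3 + 7·9^2 + 7·9 + 6 (b=9); 9→10: 7·10^7 + 7·10^6 + 7·10^5 + 7·10^4 + 7·10^3 + 7·10^2 + 7·10 + 6 = 77777776; 77777776−1 = 77777775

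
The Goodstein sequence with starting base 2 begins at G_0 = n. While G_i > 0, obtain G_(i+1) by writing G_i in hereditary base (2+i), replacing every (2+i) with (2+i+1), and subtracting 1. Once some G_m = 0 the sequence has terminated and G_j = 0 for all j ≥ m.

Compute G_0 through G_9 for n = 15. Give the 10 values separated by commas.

15, 111, 1283, 18752, 326593, 6588344, 150994943, 3524450280, 100077777775, 3138578427934

base 2: 15 = 2^(2 + 1) + 2^2 + 2 + 1; at 3: 3^(3 + 1) + 3^3 + 3 + 1 = 112; next = 111
base 3: 111 = 3^(3 + 1) + 3^3 + 3; at 4: 4^(4 + 1) + 4^4 + 4 = 1284; next = 1283
base 4: 1283 = 4^(4 + 1) + 4^4 + 3; at 5: 5^(5 + 1) + 5^5 + 3 = 18753; next = 18752
base 5: 18752 = 5^(5 + 1) + 5^5 + 2; at 6: 6^(6 + 1) + 6^6 + 2 = 326594; next = 326593
base 6: 326593 = 6^(6 + 1) + 6^6 + 1; at 7: 7^(7 + 1) + 7^7 + 1 = 6588345; next = 6588344
base 7: 6588344 = 7^(7 + 1) + 7^7; at 8: 8^(8 + 1) + 8^8 = 150994944; next = 150994943
base 8: 150994943 = 8^(8 + 1) + 7·8^7 + 7·8^6 + 7·8^5 + 7·8^4 + 7·8^3 + 7·8^2 + 7·8 + 7; at 9: 9^(9 + 1) + 7·9^7 + 7·9^6 + 7·9^5 + 7·9^4 + 7·9^3 + 7·9^2 + 7·9 + 7 = 3524450281; next = 3524450280
base 9: 3524450280 = 9^(9 + 1) + 7·9^7 + 7·9^6 + 7·9^5 + 7·9^4 + 7·9^3 + 7·9^2 + 7·9 + 6; at 10: 10^(10 + 1) + 7·10^7 + 7·10^6 + 7·10^5 + 7·10^4 + 7·10^3 + 7·10^2 + 7·10 + 6 = 100077777776; next = 100077777775
base 10: 100077777775 = 10^(10 + 1) + 7·10^7 + 7·10^6 + 7·10^5 + 7·10^4 + 7·10^3 + 7·10^2 + 7·10 + 5; at 11: 11^(11 + 1) + 7·11^7 + 7·11^6 + 7·11^5 + 7·11^4 + 7·11^3 + 7·11^2 + 7·11 + 5 = 3138578427935; next = 3138578427934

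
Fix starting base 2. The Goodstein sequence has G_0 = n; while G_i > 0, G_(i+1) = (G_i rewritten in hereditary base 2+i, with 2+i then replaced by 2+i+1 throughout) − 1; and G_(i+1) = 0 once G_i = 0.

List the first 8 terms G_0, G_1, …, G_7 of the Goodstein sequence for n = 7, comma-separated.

[0] 7 ≡ 2^2 + 2 + 1 (base 2). Lift 3: 31. −1: 30.
[1] 30 ≡ 3^3 + 3 (base 3). Lift 4: 260. −1: 259.
[2] 259 ≡ 4^4 + 3 (base 4). Lift 5: 3128. −1: 3127.
[3] 3127 ≡ 5^5 + 2 (base 5). Lift 6: 46658. −1: 46657.
[4] 46657 ≡ 6^6 + 1 (base 6). Lift 7: 823544. −1: 823543.
[5] 823543 ≡ 7^7 (base 7). Lift 8: 16777216. −1: 16777215.
[6] 16777215 ≡ 7·8^7 + 7·8^6 + 7·8^5 + 7·8^4 + 7·8^3 + 7·8^2 + 7·8 + 7 (base 8). Lift 9: 37665880. −1: 37665879.

7, 30, 259, 3127, 46657, 823543, 16777215, 37665879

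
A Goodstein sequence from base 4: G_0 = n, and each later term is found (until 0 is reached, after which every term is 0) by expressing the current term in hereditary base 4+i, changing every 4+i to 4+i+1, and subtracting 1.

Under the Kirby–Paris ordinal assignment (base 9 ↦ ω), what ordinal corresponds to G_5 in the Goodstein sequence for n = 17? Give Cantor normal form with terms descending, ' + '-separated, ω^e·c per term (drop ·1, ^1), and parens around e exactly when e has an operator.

base 4: 17 = 4^2 + 1; at 5: 5^2 + 1 = 26; next = 25
base 5: 25 = 5^2; at 6: 6^2 = 36; next = 35
base 6: 35 = 5·6 + 5; at 7: 5·7 + 5 = 40; next = 39
base 7: 39 = 5·7 + 4; at 8: 5·8 + 4 = 44; next = 43
base 8: 43 = 5·8 + 3; at 9: 5·9 + 3 = 48; next = 47
base 9: 47 = 5·9 + 2; at 10: 5·10 + 2 = 52; next = 51

ω·5 + 2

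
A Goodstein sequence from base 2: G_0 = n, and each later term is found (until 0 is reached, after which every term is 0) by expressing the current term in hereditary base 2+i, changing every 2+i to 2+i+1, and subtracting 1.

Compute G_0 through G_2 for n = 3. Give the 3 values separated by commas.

G_0=3  [base 2] 2 + 1  →[2↦3]→  3 + 1 = 4  −1 ⇒ G_1=3
G_1=3  [base 3] 3  →[3↦4]→  4 = 4  −1 ⇒ G_2=3

3, 3, 3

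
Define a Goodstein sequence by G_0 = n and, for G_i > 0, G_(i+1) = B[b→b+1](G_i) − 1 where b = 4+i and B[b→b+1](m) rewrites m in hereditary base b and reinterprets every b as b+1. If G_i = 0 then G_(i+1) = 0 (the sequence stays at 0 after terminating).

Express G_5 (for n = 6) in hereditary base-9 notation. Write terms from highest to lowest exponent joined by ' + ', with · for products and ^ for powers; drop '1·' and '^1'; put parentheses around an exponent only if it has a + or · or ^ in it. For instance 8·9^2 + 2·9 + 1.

4

base 4: 6 = 4 + 2; at 5: 5 + 2 = 7; next = 6
base 5: 6 = 5 + 1; at 6: 6 + 1 = 7; next = 6
base 6: 6 = 6; at 7: 7 = 7; next = 6
base 7: 6 = 6; at 8: 6 = 6; next = 5
base 8: 5 = 5; at 9: 5 = 5; next = 4
base 9: 4 = 4; at 10: 4 = 4; next = 3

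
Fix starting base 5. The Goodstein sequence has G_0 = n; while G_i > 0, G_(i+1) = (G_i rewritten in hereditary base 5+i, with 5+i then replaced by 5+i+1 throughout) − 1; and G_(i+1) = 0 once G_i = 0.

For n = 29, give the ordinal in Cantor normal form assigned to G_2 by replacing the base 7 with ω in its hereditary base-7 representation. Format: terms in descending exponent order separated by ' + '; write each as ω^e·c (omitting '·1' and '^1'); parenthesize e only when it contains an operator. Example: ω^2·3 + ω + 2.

ω^2 + 2

i=0: 29 = 5^2 + 4 (b=5); 5→6: 6^2 + 4 = 40; 40−1 = 39
i=1: 39 = 6^2 + 3 (b=6); 6→7: 7^2 + 3 = 52; 52−1 = 51
i=2: 51 = 7^2 + 2 (b=7); 7→8: 8^2 + 2 = 66; 66−1 = 65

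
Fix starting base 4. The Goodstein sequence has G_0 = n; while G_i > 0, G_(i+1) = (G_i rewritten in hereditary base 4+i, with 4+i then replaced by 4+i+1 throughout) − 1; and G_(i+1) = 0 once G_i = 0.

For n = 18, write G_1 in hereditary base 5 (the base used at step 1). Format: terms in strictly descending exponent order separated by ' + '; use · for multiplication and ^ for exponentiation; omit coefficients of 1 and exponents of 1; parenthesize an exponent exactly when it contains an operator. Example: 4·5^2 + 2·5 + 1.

18 —HB4→ 4^2 + 2 —bump→ 5^2 + 2 = 27 —(−1)→ 26
26 —HB5→ 5^2 + 1 —bump→ 6^2 + 1 = 37 —(−1)→ 36

5^2 + 1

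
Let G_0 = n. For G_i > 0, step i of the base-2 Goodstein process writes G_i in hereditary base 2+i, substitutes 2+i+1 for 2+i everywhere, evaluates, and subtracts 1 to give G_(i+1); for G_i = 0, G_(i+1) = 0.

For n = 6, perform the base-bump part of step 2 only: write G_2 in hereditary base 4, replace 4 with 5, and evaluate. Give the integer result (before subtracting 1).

3126

(0) 6|_2 = 2^2 + 2 ↦ 3^3 + 3|_3 = 30 ⇒ 29
(1) 29|_3 = 3^3 + 2 ↦ 4^4 + 2|_4 = 258 ⇒ 257
(2) 257|_4 = 4^4 + 1 ↦ 5^5 + 1|_5 = 3126 ⇒ 3125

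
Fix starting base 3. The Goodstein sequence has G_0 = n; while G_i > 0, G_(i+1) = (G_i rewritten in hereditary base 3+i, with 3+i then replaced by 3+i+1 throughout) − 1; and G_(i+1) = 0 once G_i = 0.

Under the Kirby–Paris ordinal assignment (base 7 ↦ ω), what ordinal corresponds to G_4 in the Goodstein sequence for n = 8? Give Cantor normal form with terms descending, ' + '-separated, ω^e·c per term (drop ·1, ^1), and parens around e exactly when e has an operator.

G_0 = 8. HB_3(8) = 2·3 + 2. Bump = 10. G_1 = 9.
G_1 = 9. HB_4(9) = 2·4 + 1. Bump = 11. G_2 = 10.
G_2 = 10. HB_5(10) = 2·5. Bump = 12. G_3 = 11.
G_3 = 11. HB_6(11) = 6 + 5. Bump = 12. G_4 = 11.
G_4 = 11. HB_7(11) = 7 + 4. Bump = 12. G_5 = 11.

ω + 4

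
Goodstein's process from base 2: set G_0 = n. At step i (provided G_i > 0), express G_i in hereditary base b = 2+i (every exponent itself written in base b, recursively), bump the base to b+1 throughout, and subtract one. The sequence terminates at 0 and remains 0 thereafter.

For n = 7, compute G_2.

step 0: 7 = 2^2 + 2 + 1; sub 3 for 2: 3^3 + 3 + 1; = 31; G_1 = 31−1 = 30
step 1: 30 = 3^3 + 3; sub 4 for 3: 4^4 + 4; = 260; G_2 = 260−1 = 259
step 2: 259 = 4^4 + 3; sub 5 for 4: 5^5 + 3; = 3128; G_3 = 3128−1 = 3127

259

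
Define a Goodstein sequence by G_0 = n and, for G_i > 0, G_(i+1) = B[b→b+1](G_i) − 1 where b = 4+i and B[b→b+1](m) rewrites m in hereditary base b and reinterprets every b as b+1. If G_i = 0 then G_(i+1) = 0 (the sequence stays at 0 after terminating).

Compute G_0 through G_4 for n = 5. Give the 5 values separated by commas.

5, 5, 5, 4, 3

(0) 5|_4 = 4 + 1 ↦ 5 + 1|_5 = 6 ⇒ 5
(1) 5|_5 = 5 ↦ 6|_6 = 6 ⇒ 5
(2) 5|_6 = 5 ↦ 5|_7 = 5 ⇒ 4
(3) 4|_7 = 4 ↦ 4|_8 = 4 ⇒ 3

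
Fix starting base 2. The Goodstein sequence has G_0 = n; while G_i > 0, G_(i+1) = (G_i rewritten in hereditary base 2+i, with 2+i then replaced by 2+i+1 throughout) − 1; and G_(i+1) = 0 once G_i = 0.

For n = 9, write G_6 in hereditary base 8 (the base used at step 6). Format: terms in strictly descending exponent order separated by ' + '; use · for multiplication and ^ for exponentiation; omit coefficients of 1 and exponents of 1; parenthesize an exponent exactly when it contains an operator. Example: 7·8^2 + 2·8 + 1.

3·8^8 + 3·8^3 + 3·8^2 + 2·8 + 7

base 2: 9 = 2^(2 + 1) + 1; at 3: 3^(3 + 1) + 1 = 82; next = 81
base 3: 81 = 3^(3 + 1); at 4: 4^(4 + 1) = 1024; next = 1023
base 4: 1023 = 3·4^4 + 3·4^3 + 3·4^2 + 3·4 + 3; at 5: 3·5^5 + 3·5^3 + 3·5^2 + 3·5 + 3 = 9843; next = 9842
base 5: 9842 = 3·5^5 + 3·5^3 + 3·5^2 + 3·5 + 2; at 6: 3·6^6 + 3·6^3 + 3·6^2 + 3·6 + 2 = 140744; next = 140743
base 6: 140743 = 3·6^6 + 3·6^3 + 3·6^2 + 3·6 + 1; at 7: 3·7^7 + 3·7^3 + 3·7^2 + 3·7 + 1 = 2471827; next = 2471826
base 7: 2471826 = 3·7^7 + 3·7^3 + 3·7^2 + 3·7; at 8: 3·8^8 + 3·8^3 + 3·8^2 + 3·8 = 50333400; next = 50333399
base 8: 50333399 = 3·8^8 + 3·8^3 + 3·8^2 + 2·8 + 7; at 9: 3·9^9 + 3·9^3 + 3·9^2 + 2·9 + 7 = 1162263922; next = 1162263921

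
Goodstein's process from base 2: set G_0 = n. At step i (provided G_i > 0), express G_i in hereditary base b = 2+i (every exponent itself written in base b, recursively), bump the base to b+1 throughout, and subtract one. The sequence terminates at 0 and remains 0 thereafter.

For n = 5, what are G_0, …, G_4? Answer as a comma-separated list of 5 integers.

i=0: 5 = 2^2 + 1 (b=2); 2→3: 3^3 + 1 = 28; 28−1 = 27
i=1: 27 = 3^3 (b=3); 3→4: 4^4 = 256; 256−1 = 255
i=2: 255 = 3·4^3 + 3·4^2 + 3·4 + 3 (b=4); 4→5: 3·5^3 + 3·5^2 + 3·5 + 3 = 468; 468−1 = 467
i=3: 467 = 3·5^3 + 3·5^2 + 3·5 + 2 (b=5); 5→6: 3·6^3 + 3·6^2 + 3·6 + 2 = 776; 776−1 = 775

5, 27, 255, 467, 775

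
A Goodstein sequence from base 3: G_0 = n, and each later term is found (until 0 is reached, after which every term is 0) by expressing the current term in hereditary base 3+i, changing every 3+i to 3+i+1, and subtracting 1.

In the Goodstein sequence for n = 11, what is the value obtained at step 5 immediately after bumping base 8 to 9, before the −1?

[0] 11 ≡ 3^2 + 2 (base 3). Lift 4: 18. −1: 17.
[1] 17 ≡ 4^2 + 1 (base 4). Lift 5: 26. −1: 25.
[2] 25 ≡ 5^2 (base 5). Lift 6: 36. −1: 35.
[3] 35 ≡ 5·6 + 5 (base 6). Lift 7: 40. −1: 39.
[4] 39 ≡ 5·7 + 4 (base 7). Lift 8: 44. −1: 43.
[5] 43 ≡ 5·8 + 3 (base 8). Lift 9: 48. −1: 47.

48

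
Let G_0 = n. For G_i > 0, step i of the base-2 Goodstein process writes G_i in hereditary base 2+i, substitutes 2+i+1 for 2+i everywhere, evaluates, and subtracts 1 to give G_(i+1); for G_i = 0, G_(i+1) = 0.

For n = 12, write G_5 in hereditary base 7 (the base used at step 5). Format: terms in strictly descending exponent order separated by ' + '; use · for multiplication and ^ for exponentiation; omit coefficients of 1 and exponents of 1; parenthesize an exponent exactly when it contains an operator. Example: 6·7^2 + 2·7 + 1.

12 —HB2→ 2^(2 + 1) + 2^2 —bump→ 3^(3 + 1) + 3^3 = 108 —(−1)→ 107
107 —HB3→ 3^(3 + 1) + 2·3^2 + 2·3 + 2 —bump→ 4^(4 + 1) + 2·4^2 + 2·4 + 2 = 1066 —(−1)→ 1065
1065 —HB4→ 4^(4 + 1) + 2·4^2 + 2·4 + 1 —bump→ 5^(5 + 1) + 2·5^2 + 2·5 + 1 = 15686 —(−1)→ 15685
15685 —HB5→ 5^(5 + 1) + 2·5^2 + 2·5 —bump→ 6^(6 + 1) + 2·6^2 + 2·6 = 280020 —(−1)→ 280019
280019 —HB6→ 6^(6 + 1) + 2·6^2 + 6 + 5 —bump→ 7^(7 + 1) + 2·7^2 + 7 + 5 = 5764911 —(−1)→ 5764910

7^(7 + 1) + 2·7^2 + 7 + 4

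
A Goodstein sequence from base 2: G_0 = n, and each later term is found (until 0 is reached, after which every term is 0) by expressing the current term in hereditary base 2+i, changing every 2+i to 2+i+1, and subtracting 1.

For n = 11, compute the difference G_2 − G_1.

943

G_0 = 11. HB_2(11) = 2^(2 + 1) + 2 + 1. Bump = 85. G_1 = 84.
G_1 = 84. HB_3(84) = 3^(3 + 1) + 3. Bump = 1028. G_2 = 1027.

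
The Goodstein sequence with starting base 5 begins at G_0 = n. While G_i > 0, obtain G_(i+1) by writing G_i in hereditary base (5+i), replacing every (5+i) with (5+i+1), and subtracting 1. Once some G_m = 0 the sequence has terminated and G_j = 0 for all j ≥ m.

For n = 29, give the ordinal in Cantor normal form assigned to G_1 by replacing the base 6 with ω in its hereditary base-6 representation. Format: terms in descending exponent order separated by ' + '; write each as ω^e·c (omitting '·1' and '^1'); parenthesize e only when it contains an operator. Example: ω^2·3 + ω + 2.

ω^2 + 3

base 5: 29 = 5^2 + 4; at 6: 6^2 + 4 = 40; next = 39
base 6: 39 = 6^2 + 3; at 7: 7^2 + 3 = 52; next = 51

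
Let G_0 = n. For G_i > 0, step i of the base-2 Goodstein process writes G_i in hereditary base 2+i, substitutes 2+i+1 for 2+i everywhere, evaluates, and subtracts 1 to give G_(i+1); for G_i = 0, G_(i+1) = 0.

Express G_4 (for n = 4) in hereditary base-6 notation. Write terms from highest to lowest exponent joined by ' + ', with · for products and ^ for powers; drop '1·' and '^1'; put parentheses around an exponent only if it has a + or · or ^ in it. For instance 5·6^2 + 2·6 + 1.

G_0=4  [base 2] 2^2  →[2↦3]→  3^3 = 27  −1 ⇒ G_1=26
G_1=26  [base 3] 2·3^2 + 2·3 + 2  →[3↦4]→  2·4^2 + 2·4 + 2 = 42  −1 ⇒ G_2=41
G_2=41  [base 4] 2·4^2 + 2·4 + 1  →[4↦5]→  2·5^2 + 2·5 + 1 = 61  −1 ⇒ G_3=60
G_3=60  [base 5] 2·5^2 + 2·5  →[5↦6]→  2·6^2 + 2·6 = 84  −1 ⇒ G_4=83
G_4=83  [base 6] 2·6^2 + 6 + 5  →[6↦7]→  2·7^2 + 7 + 5 = 110  −1 ⇒ G_5=109

2·6^2 + 6 + 5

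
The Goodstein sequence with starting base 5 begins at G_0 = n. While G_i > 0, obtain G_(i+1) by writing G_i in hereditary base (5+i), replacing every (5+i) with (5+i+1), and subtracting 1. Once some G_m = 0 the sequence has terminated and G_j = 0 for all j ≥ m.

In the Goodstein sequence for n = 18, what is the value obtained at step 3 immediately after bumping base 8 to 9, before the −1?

27

18 —HB5→ 3·5 + 3 —bump→ 3·6 + 3 = 21 —(−1)→ 20
20 —HB6→ 3·6 + 2 —bump→ 3·7 + 2 = 23 —(−1)→ 22
22 —HB7→ 3·7 + 1 —bump→ 3·8 + 1 = 25 —(−1)→ 24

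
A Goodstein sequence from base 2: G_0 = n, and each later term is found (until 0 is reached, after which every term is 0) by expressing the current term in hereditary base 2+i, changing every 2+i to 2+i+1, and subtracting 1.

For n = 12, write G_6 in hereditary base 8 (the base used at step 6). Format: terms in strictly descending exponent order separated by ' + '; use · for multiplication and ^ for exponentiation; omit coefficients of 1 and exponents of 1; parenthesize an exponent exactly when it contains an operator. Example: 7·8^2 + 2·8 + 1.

[0] 12 ≡ 2^(2 + 1) + 2^2 (base 2). Lift 3: 108. −1: 107.
[1] 107 ≡ 3^(3 + 1) + 2·3^2 + 2·3 + 2 (base 3). Lift 4: 1066. −1: 1065.
[2] 1065 ≡ 4^(4 + 1) + 2·4^2 + 2·4 + 1 (base 4). Lift 5: 15686. −1: 15685.
[3] 15685 ≡ 5^(5 + 1) + 2·5^2 + 2·5 (base 5). Lift 6: 280020. −1: 280019.
[4] 280019 ≡ 6^(6 + 1) + 2·6^2 + 6 + 5 (base 6). Lift 7: 5764911. −1: 5764910.
[5] 5764910 ≡ 7^(7 + 1) + 2·7^2 + 7 + 4 (base 7). Lift 8: 134217868. −1: 134217867.
[6] 134217867 ≡ 8^(8 + 1) + 2·8^2 + 8 + 3 (base 8). Lift 9: 3486784575. −1: 3486784574.

8^(8 + 1) + 2·8^2 + 8 + 3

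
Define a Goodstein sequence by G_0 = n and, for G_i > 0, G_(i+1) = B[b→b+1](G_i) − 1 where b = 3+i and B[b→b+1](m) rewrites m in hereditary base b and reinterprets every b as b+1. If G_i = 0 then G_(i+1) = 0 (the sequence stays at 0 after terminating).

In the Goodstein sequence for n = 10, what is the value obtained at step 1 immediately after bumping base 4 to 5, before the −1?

25

G_0 = 10. HB_3(10) = 3^2 + 1. Bump = 17. G_1 = 16.
G_1 = 16. HB_4(16) = 4^2. Bump = 25. G_2 = 24.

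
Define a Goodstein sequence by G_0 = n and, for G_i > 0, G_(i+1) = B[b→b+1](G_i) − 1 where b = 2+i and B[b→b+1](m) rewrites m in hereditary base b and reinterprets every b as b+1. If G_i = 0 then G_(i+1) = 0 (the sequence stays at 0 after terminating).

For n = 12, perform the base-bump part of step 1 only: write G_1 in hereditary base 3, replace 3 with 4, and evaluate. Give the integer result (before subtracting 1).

(0) 12|_2 = 2^(2 + 1) + 2^2 ↦ 3^(3 + 1) + 3^3|_3 = 108 ⇒ 107
(1) 107|_3 = 3^(3 + 1) + 2·3^2 + 2·3 + 2 ↦ 4^(4 + 1) + 2·4^2 + 2·4 + 2|_4 = 1066 ⇒ 1065

1066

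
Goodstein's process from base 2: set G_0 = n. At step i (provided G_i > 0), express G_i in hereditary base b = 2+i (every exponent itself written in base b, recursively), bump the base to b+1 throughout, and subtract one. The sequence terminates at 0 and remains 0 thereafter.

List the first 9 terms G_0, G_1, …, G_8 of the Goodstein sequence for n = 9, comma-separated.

9, 81, 1023, 9842, 140743, 2471826, 50333399, 1162263921, 30000003325

base 2: 9 = 2^(2 + 1) + 1; at 3: 3^(3 + 1) + 1 = 82; next = 81
base 3: 81 = 3^(3 + 1); at 4: 4^(4 + 1) = 1024; next = 1023
base 4: 1023 = 3·4^4 + 3·4^3 + 3·4^2 + 3·4 + 3; at 5: 3·5^5 + 3·5^3 + 3·5^2 + 3·5 + 3 = 9843; next = 9842
base 5: 9842 = 3·5^5 + 3·5^3 + 3·5^2 + 3·5 + 2; at 6: 3·6^6 + 3·6^3 + 3·6^2 + 3·6 + 2 = 140744; next = 140743
base 6: 140743 = 3·6^6 + 3·6^3 + 3·6^2 + 3·6 + 1; at 7: 3·7^7 + 3·7^3 + 3·7^2 + 3·7 + 1 = 2471827; next = 2471826
base 7: 2471826 = 3·7^7 + 3·7^3 + 3·7^2 + 3·7; at 8: 3·8^8 + 3·8^3 + 3·8^2 + 3·8 = 50333400; next = 50333399
base 8: 50333399 = 3·8^8 + 3·8^3 + 3·8^2 + 2·8 + 7; at 9: 3·9^9 + 3·9^3 + 3·9^2 + 2·9 + 7 = 1162263922; next = 1162263921
base 9: 1162263921 = 3·9^9 + 3·9^3 + 3·9^2 + 2·9 + 6; at 10: 3·10^10 + 3·10^3 + 3·10^2 + 2·10 + 6 = 30000003326; next = 30000003325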